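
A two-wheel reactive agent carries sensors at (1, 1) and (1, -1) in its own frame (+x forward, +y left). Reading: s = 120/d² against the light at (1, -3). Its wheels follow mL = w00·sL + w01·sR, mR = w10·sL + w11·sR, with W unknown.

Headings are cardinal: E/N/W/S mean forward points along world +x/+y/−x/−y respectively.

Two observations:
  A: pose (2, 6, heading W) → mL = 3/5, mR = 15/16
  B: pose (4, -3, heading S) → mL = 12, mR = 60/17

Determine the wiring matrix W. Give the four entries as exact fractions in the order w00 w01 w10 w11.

0 1/2 1/2 0

obs A: pose=(2,6,W) → sL=15/8, sR=6/5, mL=3/5, mR=15/16
obs B: pose=(4,-3,S) → sL=120/17, sR=24, mL=12, mR=60/17
sensor matrix S = [[15/8, 6/5], [120/17, 24]]; det S = 621/17
solve [mL_A; mL_B] = S·[w00; w01] and [mR_A; mR_B] = S·[w10; w11]:
  w00 = 0, w01 = 1/2, w10 = 1/2, w11 = 0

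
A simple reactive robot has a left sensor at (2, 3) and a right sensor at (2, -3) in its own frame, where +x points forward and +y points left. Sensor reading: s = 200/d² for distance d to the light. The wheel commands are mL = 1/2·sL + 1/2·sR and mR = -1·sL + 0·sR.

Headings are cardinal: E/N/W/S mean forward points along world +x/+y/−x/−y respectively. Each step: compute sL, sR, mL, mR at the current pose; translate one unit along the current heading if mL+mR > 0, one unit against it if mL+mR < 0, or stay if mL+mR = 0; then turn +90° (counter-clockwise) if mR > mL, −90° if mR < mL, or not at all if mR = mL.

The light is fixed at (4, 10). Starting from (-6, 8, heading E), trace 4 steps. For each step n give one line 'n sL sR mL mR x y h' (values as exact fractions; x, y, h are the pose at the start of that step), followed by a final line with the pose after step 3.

0 40/13 200/89 3080/1157 -40/13 -6 8 E
1 5/2 50/53 365/212 -5/2 -7 8 S
2 40/37 200/173 7160/6401 -40/37 -7 9 W
3 100/113 100/41 7700/4633 -100/113 -8 9 N
final -8 10 E

n=0: pose=(-6,8,E); sL=40/13, sR=200/89; mL=3080/1157, mR=-40/13; mL+mR=-480/1157 → advance -1; mR−mL=-6640/1157 → turn -1·90°
n=1: pose=(-7,8,S); sL=5/2, sR=50/53; mL=365/212, mR=-5/2; mL+mR=-165/212 → advance -1; mR−mL=-895/212 → turn -1·90°
n=2: pose=(-7,9,W); sL=40/37, sR=200/173; mL=7160/6401, mR=-40/37; mL+mR=240/6401 → advance +1; mR−mL=-14080/6401 → turn -1·90°
n=3: pose=(-8,9,N); sL=100/113, sR=100/41; mL=7700/4633, mR=-100/113; mL+mR=3600/4633 → advance +1; mR−mL=-11800/4633 → turn -1·90°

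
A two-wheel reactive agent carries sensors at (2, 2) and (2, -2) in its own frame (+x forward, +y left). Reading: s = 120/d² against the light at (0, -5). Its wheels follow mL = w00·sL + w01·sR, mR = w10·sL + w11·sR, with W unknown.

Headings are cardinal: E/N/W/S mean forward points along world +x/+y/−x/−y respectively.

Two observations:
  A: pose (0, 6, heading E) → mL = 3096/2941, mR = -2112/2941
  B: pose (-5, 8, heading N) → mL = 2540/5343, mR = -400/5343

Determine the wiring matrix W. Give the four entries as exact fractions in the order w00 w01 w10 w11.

1/2 1/2 1 -1

obs A: pose=(0,6,E) → sL=120/173, sR=24/17, mL=3096/2941, mR=-2112/2941
obs B: pose=(-5,8,N) → sL=60/137, sR=20/39, mL=2540/5343, mR=-400/5343
sensor matrix S = [[120/173, 24/17], [60/137, 20/39]]; det S = -1375360/5237921
solve [mL_A; mL_B] = S·[w00; w01] and [mR_A; mR_B] = S·[w10; w11]:
  w00 = 1/2, w01 = 1/2, w10 = 1, w11 = -1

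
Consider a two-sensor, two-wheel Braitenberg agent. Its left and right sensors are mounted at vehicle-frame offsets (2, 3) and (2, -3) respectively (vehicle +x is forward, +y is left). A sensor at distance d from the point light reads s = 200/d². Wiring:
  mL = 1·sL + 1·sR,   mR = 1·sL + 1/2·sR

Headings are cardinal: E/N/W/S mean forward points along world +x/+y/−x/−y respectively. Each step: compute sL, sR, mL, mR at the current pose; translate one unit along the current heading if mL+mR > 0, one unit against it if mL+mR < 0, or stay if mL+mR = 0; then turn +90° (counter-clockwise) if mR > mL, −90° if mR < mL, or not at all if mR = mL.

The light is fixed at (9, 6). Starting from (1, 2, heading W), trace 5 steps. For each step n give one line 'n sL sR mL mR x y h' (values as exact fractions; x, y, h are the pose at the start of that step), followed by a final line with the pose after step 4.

n=0: pose=(1,2,W); sL=200/149, sR=200/101; mL=50000/15049, mR=35100/15049; mL+mR=85100/15049 → advance +1; mR−mL=-100/101 → turn -1·90°
n=1: pose=(0,2,N); sL=50/37, sR=5; mL=235/37, mR=285/74; mL+mR=755/74 → advance +1; mR−mL=-5/2 → turn -1·90°
n=2: pose=(0,3,E); sL=200/49, sR=40/17; mL=5360/833, mR=4380/833; mL+mR=9740/833 → advance +1; mR−mL=-20/17 → turn -1·90°
n=3: pose=(1,3,S); sL=4, sR=100/73; mL=392/73, mR=342/73; mL+mR=734/73 → advance +1; mR−mL=-50/73 → turn -1·90°
n=4: pose=(1,2,W); sL=200/149, sR=200/101; mL=50000/15049, mR=35100/15049; mL+mR=85100/15049 → advance +1; mR−mL=-100/101 → turn -1·90°

0 200/149 200/101 50000/15049 35100/15049 1 2 W
1 50/37 5 235/37 285/74 0 2 N
2 200/49 40/17 5360/833 4380/833 0 3 E
3 4 100/73 392/73 342/73 1 3 S
4 200/149 200/101 50000/15049 35100/15049 1 2 W
final 0 2 N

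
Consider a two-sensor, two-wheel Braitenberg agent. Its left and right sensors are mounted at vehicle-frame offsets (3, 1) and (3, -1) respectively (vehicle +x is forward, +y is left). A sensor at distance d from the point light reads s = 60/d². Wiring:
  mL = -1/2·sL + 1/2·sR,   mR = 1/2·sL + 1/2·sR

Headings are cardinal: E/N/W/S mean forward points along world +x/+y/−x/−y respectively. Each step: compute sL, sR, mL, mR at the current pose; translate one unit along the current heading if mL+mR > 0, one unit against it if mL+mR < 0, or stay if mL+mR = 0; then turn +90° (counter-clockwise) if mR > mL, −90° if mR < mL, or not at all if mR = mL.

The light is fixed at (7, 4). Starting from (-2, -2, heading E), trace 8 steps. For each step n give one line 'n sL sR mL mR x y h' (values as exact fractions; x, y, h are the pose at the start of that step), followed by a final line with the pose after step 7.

0 60/61 12/17 -144/1037 876/1037 -2 -2 E
1 2/3 30/29 16/87 74/87 -1 -2 N
2 60/157 60/137 600/21509 8820/21509 -1 -1 W
3 15/32 15/41 -135/2624 1095/2624 -2 -1 S
4 60/61 12/17 -144/1037 876/1037 -2 -2 E
5 2/3 30/29 16/87 74/87 -1 -2 N
6 60/157 60/137 600/21509 8820/21509 -1 -1 W
7 15/32 15/41 -135/2624 1095/2624 -2 -1 S
final -2 -2 E

n=0: pose=(-2,-2,E); sL=60/61, sR=12/17; mL=-144/1037, mR=876/1037; mL+mR=12/17 → advance +1; mR−mL=60/61 → turn +1·90°
n=1: pose=(-1,-2,N); sL=2/3, sR=30/29; mL=16/87, mR=74/87; mL+mR=30/29 → advance +1; mR−mL=2/3 → turn +1·90°
n=2: pose=(-1,-1,W); sL=60/157, sR=60/137; mL=600/21509, mR=8820/21509; mL+mR=60/137 → advance +1; mR−mL=60/157 → turn +1·90°
n=3: pose=(-2,-1,S); sL=15/32, sR=15/41; mL=-135/2624, mR=1095/2624; mL+mR=15/41 → advance +1; mR−mL=15/32 → turn +1·90°
n=4: pose=(-2,-2,E); sL=60/61, sR=12/17; mL=-144/1037, mR=876/1037; mL+mR=12/17 → advance +1; mR−mL=60/61 → turn +1·90°
n=5: pose=(-1,-2,N); sL=2/3, sR=30/29; mL=16/87, mR=74/87; mL+mR=30/29 → advance +1; mR−mL=2/3 → turn +1·90°
n=6: pose=(-1,-1,W); sL=60/157, sR=60/137; mL=600/21509, mR=8820/21509; mL+mR=60/137 → advance +1; mR−mL=60/157 → turn +1·90°
n=7: pose=(-2,-1,S); sL=15/32, sR=15/41; mL=-135/2624, mR=1095/2624; mL+mR=15/41 → advance +1; mR−mL=15/32 → turn +1·90°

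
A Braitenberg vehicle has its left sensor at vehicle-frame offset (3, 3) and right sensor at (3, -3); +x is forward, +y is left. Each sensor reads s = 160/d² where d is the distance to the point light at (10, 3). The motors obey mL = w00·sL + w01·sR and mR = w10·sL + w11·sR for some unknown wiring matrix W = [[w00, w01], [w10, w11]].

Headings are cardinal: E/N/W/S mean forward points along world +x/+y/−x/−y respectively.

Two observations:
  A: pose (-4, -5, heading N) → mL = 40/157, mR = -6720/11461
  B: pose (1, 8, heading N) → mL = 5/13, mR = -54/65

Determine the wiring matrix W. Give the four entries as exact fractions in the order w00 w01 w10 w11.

obs A: pose=(-4,-5,N) → sL=80/157, sR=80/73, mL=40/157, mR=-6720/11461
obs B: pose=(1,8,N) → sL=10/13, sR=8/5, mL=5/13, mR=-54/65
sensor matrix S = [[80/157, 80/73], [10/13, 8/5]]; det S = -4128/148993
solve [mL_A; mL_B] = S·[w00; w01] and [mR_A; mR_B] = S·[w10; w11]:
  w00 = 1/2, w01 = 0, w10 = 1, w11 = -1

1/2 0 1 -1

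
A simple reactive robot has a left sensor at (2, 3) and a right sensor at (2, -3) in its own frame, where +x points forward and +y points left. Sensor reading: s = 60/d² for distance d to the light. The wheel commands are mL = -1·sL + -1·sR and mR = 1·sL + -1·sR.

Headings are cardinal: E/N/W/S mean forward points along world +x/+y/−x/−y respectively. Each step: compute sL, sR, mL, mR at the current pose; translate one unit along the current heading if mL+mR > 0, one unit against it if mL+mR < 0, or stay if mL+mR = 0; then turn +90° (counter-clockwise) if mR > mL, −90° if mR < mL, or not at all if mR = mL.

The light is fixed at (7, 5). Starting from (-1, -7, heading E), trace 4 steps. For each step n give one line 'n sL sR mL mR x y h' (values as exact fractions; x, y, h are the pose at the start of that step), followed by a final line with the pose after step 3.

n=0: pose=(-1,-7,E); sL=20/39, sR=20/87; mL=-280/377, mR=320/1131; mL+mR=-40/87 → advance -1; mR−mL=40/39 → turn +1·90°
n=1: pose=(-2,-7,N); sL=15/61, sR=15/34; mL=-1425/2074, mR=-405/2074; mL+mR=-15/17 → advance -1; mR−mL=30/61 → turn +1·90°
n=2: pose=(-2,-8,W); sL=60/377, sR=60/221; mL=-2760/6409, mR=-720/6409; mL+mR=-120/221 → advance -1; mR−mL=120/377 → turn +1·90°
n=3: pose=(-1,-8,S); sL=6/25, sR=30/173; mL=-1788/4325, mR=288/4325; mL+mR=-60/173 → advance -1; mR−mL=12/25 → turn +1·90°

0 20/39 20/87 -280/377 320/1131 -1 -7 E
1 15/61 15/34 -1425/2074 -405/2074 -2 -7 N
2 60/377 60/221 -2760/6409 -720/6409 -2 -8 W
3 6/25 30/173 -1788/4325 288/4325 -1 -8 S
final -1 -7 E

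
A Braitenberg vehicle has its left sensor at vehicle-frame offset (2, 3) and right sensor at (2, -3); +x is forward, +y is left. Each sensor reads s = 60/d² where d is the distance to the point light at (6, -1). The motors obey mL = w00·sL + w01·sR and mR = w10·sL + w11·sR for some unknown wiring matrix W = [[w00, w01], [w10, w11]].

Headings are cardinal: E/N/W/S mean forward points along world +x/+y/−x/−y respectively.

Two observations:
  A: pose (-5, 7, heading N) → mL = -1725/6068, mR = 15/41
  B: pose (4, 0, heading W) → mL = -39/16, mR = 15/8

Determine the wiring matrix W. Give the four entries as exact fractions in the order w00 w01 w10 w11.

obs A: pose=(-5,7,N) → sL=15/74, sR=15/41, mL=-1725/6068, mR=15/41
obs B: pose=(4,0,W) → sL=3, sR=15/8, mL=-39/16, mR=15/8
sensor matrix S = [[15/74, 15/41], [3, 15/8]]; det S = -17415/24272
solve [mL_A; mL_B] = S·[w00; w01] and [mR_A; mR_B] = S·[w10; w11]:
  w00 = -1/2, w01 = -1/2, w10 = 0, w11 = 1

-1/2 -1/2 0 1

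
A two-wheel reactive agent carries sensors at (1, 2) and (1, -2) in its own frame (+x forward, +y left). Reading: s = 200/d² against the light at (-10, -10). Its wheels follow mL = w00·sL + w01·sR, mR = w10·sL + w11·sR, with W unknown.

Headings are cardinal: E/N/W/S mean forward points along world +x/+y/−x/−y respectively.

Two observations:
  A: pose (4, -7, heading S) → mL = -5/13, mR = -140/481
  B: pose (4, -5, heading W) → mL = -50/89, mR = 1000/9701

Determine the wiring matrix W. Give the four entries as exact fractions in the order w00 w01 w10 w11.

-1/2 0 1/2 -1/2

obs A: pose=(4,-7,S) → sL=10/13, sR=50/37, mL=-5/13, mR=-140/481
obs B: pose=(4,-5,W) → sL=100/89, sR=100/109, mL=-50/89, mR=1000/9701
sensor matrix S = [[10/13, 50/37], [100/89, 100/109]]; det S = -3792000/4666181
solve [mL_A; mL_B] = S·[w00; w01] and [mR_A; mR_B] = S·[w10; w11]:
  w00 = -1/2, w01 = 0, w10 = 1/2, w11 = -1/2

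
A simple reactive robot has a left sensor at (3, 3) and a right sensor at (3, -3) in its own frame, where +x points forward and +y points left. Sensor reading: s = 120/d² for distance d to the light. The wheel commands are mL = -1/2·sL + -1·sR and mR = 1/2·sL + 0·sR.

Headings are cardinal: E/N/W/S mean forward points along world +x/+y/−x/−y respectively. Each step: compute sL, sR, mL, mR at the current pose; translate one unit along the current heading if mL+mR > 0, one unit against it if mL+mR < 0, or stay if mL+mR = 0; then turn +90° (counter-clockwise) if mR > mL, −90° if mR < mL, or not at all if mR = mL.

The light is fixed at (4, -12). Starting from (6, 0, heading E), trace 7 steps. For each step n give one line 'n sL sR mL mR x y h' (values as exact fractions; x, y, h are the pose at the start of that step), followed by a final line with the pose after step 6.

0 12/25 60/53 -1818/1325 6/25 6 0 E
1 120/229 120/241 -41940/55189 60/229 5 0 N
2 30/17 3/5 -126/85 15/17 5 -1 W
3 120/89 24/13 -2916/1157 60/89 6 -1 S
4 12/25 60/53 -1818/1325 6/25 6 0 E
5 120/229 120/241 -41940/55189 60/229 5 0 N
6 30/17 3/5 -126/85 15/17 5 -1 W
final 6 -1 S

n=0: pose=(6,0,E); sL=12/25, sR=60/53; mL=-1818/1325, mR=6/25; mL+mR=-60/53 → advance -1; mR−mL=2136/1325 → turn +1·90°
n=1: pose=(5,0,N); sL=120/229, sR=120/241; mL=-41940/55189, mR=60/229; mL+mR=-120/241 → advance -1; mR−mL=56400/55189 → turn +1·90°
n=2: pose=(5,-1,W); sL=30/17, sR=3/5; mL=-126/85, mR=15/17; mL+mR=-3/5 → advance -1; mR−mL=201/85 → turn +1·90°
n=3: pose=(6,-1,S); sL=120/89, sR=24/13; mL=-2916/1157, mR=60/89; mL+mR=-24/13 → advance -1; mR−mL=3696/1157 → turn +1·90°
n=4: pose=(6,0,E); sL=12/25, sR=60/53; mL=-1818/1325, mR=6/25; mL+mR=-60/53 → advance -1; mR−mL=2136/1325 → turn +1·90°
n=5: pose=(5,0,N); sL=120/229, sR=120/241; mL=-41940/55189, mR=60/229; mL+mR=-120/241 → advance -1; mR−mL=56400/55189 → turn +1·90°
n=6: pose=(5,-1,W); sL=30/17, sR=3/5; mL=-126/85, mR=15/17; mL+mR=-3/5 → advance -1; mR−mL=201/85 → turn +1·90°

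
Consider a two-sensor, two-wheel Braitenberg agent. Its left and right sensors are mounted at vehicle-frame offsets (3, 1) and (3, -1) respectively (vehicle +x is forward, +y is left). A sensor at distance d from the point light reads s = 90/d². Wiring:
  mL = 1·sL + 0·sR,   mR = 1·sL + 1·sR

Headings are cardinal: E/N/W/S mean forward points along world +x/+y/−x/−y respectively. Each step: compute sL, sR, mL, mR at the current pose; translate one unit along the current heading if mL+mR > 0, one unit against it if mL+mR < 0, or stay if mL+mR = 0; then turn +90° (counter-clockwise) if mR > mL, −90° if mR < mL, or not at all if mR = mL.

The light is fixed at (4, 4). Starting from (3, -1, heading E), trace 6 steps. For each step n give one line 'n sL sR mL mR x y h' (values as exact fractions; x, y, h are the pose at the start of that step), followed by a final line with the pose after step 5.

0 9/2 9/4 9/2 27/4 3 -1 E
1 18 18 18 36 4 -1 N
2 45/17 5 45/17 130/17 4 0 W
3 90/49 90/53 90/49 9180/2597 3 0 S
4 9/2 9/4 9/2 27/4 3 -1 E
5 18 18 18 36 4 -1 N
final 4 0 W

n=0: pose=(3,-1,E); sL=9/2, sR=9/4; mL=9/2, mR=27/4; mL+mR=45/4 → advance +1; mR−mL=9/4 → turn +1·90°
n=1: pose=(4,-1,N); sL=18, sR=18; mL=18, mR=36; mL+mR=54 → advance +1; mR−mL=18 → turn +1·90°
n=2: pose=(4,0,W); sL=45/17, sR=5; mL=45/17, mR=130/17; mL+mR=175/17 → advance +1; mR−mL=5 → turn +1·90°
n=3: pose=(3,0,S); sL=90/49, sR=90/53; mL=90/49, mR=9180/2597; mL+mR=13950/2597 → advance +1; mR−mL=90/53 → turn +1·90°
n=4: pose=(3,-1,E); sL=9/2, sR=9/4; mL=9/2, mR=27/4; mL+mR=45/4 → advance +1; mR−mL=9/4 → turn +1·90°
n=5: pose=(4,-1,N); sL=18, sR=18; mL=18, mR=36; mL+mR=54 → advance +1; mR−mL=18 → turn +1·90°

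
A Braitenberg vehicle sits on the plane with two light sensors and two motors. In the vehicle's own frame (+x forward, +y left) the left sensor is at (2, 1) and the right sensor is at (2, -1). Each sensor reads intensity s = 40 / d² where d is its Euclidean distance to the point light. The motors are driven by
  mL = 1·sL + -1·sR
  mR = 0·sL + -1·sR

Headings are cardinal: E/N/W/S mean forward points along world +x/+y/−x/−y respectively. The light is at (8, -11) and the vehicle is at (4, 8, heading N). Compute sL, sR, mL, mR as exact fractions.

left sensor world pos  = (3, 10); dL² = 466
right sensor world pos = (5, 10); dR² = 450
sL = 40/466 = 20/233
sR = 40/450 = 4/45
mL = 1·sL + -1·sR = -32/10485
mR = 0·sL + -1·sR = -4/45

20/233 4/45 -32/10485 -4/45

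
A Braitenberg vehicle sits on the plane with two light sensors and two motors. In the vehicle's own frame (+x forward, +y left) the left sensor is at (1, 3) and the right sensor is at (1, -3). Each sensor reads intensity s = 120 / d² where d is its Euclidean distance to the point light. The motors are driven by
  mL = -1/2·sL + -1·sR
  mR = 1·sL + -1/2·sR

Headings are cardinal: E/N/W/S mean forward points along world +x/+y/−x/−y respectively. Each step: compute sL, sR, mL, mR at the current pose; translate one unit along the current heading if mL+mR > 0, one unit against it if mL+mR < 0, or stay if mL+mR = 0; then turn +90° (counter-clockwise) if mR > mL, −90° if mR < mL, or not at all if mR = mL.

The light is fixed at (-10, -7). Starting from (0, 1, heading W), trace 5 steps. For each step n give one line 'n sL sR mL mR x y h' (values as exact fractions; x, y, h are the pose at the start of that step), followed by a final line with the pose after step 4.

n=0: pose=(0,1,W); sL=60/53, sR=60/101; mL=-6210/5353, mR=4470/5353; mL+mR=-1740/5353 → advance -1; mR−mL=10680/5353 → turn +1·90°
n=1: pose=(1,1,S); sL=24/49, sR=120/113; mL=-7236/5537, mR=-228/5537; mL+mR=-7464/5537 → advance -1; mR−mL=7008/5537 → turn +1·90°
n=2: pose=(1,2,E); sL=5/12, sR=2/3; mL=-7/8, mR=1/12; mL+mR=-19/24 → advance -1; mR−mL=23/24 → turn +1·90°
n=3: pose=(0,2,N); sL=120/149, sR=120/269; mL=-34020/40081, mR=23340/40081; mL+mR=-10680/40081 → advance -1; mR−mL=57360/40081 → turn +1·90°
n=4: pose=(0,1,W); sL=60/53, sR=60/101; mL=-6210/5353, mR=4470/5353; mL+mR=-1740/5353 → advance -1; mR−mL=10680/5353 → turn +1·90°

0 60/53 60/101 -6210/5353 4470/5353 0 1 W
1 24/49 120/113 -7236/5537 -228/5537 1 1 S
2 5/12 2/3 -7/8 1/12 1 2 E
3 120/149 120/269 -34020/40081 23340/40081 0 2 N
4 60/53 60/101 -6210/5353 4470/5353 0 1 W
final 1 1 S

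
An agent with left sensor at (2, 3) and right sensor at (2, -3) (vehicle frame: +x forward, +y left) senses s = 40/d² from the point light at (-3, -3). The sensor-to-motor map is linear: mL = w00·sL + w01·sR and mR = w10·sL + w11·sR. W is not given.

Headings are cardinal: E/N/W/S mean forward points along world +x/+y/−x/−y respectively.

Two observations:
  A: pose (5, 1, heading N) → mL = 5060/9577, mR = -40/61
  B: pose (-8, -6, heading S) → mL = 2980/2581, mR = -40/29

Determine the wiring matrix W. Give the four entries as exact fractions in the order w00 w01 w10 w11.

1 -1/2 -1 0

obs A: pose=(5,1,N) → sL=40/61, sR=40/157, mL=5060/9577, mR=-40/61
obs B: pose=(-8,-6,S) → sL=40/29, sR=40/89, mL=2980/2581, mR=-40/29
sensor matrix S = [[40/61, 40/157], [40/29, 40/89]]; det S = -1401600/24718237
solve [mL_A; mL_B] = S·[w00; w01] and [mR_A; mR_B] = S·[w10; w11]:
  w00 = 1, w01 = -1/2, w10 = -1, w11 = 0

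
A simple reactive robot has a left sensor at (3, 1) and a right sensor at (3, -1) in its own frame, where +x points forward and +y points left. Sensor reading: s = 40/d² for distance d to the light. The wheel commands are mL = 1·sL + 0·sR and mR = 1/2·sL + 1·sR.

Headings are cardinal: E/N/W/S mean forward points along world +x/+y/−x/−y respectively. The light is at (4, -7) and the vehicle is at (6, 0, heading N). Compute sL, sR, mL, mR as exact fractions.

left sensor world pos  = (5, 3); dL² = 101
right sensor world pos = (7, 3); dR² = 109
sL = 40/101 = 40/101
sR = 40/109 = 40/109
mL = 1·sL + 0·sR = 40/101
mR = 1/2·sL + 1·sR = 6220/11009

40/101 40/109 40/101 6220/11009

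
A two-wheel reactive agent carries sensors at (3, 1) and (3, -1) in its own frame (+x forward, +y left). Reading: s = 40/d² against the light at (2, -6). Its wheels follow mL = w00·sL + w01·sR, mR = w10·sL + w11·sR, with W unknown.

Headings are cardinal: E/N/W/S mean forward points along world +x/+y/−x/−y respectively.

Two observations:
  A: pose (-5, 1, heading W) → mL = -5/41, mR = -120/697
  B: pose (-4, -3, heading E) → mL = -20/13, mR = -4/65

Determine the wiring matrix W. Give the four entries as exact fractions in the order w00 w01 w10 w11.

0 -1/2 -1 1/2

obs A: pose=(-5,1,W) → sL=5/17, sR=10/41, mL=-5/41, mR=-120/697
obs B: pose=(-4,-3,E) → sL=8/5, sR=40/13, mL=-20/13, mR=-4/65
sensor matrix S = [[5/17, 10/41], [8/5, 40/13]]; det S = 4664/9061
solve [mL_A; mL_B] = S·[w00; w01] and [mR_A; mR_B] = S·[w10; w11]:
  w00 = 0, w01 = -1/2, w10 = -1, w11 = 1/2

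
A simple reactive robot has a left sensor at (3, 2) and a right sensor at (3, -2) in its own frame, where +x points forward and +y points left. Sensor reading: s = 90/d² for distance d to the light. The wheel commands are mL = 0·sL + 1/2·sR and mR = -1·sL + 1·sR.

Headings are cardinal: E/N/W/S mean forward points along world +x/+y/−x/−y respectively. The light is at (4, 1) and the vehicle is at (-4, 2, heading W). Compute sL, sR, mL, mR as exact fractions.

left sensor world pos  = (-7, 0); dL² = 122
right sensor world pos = (-7, 4); dR² = 130
sL = 90/122 = 45/61
sR = 90/130 = 9/13
mL = 0·sL + 1/2·sR = 9/26
mR = -1·sL + 1·sR = -36/793

45/61 9/13 9/26 -36/793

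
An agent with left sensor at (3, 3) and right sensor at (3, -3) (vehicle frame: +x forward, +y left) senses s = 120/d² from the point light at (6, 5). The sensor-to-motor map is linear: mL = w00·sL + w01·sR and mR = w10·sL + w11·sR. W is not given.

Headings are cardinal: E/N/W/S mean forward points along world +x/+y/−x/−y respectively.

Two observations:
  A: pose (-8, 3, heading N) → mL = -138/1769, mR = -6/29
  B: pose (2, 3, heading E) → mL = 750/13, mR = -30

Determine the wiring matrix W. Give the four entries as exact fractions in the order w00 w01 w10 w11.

1 -1/2 -1/2 0

obs A: pose=(-8,3,N) → sL=12/29, sR=60/61, mL=-138/1769, mR=-6/29
obs B: pose=(2,3,E) → sL=60, sR=60/13, mL=750/13, mR=-30
sensor matrix S = [[12/29, 60/61], [60, 60/13]]; det S = -1313280/22997
solve [mL_A; mL_B] = S·[w00; w01] and [mR_A; mR_B] = S·[w10; w11]:
  w00 = 1, w01 = -1/2, w10 = -1/2, w11 = 0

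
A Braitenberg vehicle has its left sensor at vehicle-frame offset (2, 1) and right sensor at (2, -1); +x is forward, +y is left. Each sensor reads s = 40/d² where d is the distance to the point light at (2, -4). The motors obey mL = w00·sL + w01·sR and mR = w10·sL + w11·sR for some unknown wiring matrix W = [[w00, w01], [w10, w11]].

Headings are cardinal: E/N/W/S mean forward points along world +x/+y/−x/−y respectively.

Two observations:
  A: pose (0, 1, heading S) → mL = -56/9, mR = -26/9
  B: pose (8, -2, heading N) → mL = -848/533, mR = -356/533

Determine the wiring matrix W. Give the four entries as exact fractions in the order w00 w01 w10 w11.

obs A: pose=(0,1,S) → sL=4, sR=20/9, mL=-56/9, mR=-26/9
obs B: pose=(8,-2,N) → sL=40/41, sR=8/13, mL=-848/533, mR=-356/533
sensor matrix S = [[4, 20/9], [40/41, 8/13]]; det S = 1408/4797
solve [mL_A; mL_B] = S·[w00; w01] and [mR_A; mR_B] = S·[w10; w11]:
  w00 = -1, w01 = -1, w10 = -1, w11 = 1/2

-1 -1 -1 1/2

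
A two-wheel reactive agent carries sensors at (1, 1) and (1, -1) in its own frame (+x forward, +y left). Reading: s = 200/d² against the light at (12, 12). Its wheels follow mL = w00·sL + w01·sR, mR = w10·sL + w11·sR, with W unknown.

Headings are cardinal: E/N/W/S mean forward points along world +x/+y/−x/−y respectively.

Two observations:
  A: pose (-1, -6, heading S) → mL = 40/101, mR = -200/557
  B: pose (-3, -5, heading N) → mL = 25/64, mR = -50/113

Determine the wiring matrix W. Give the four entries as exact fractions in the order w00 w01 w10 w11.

1 0 0 -1

obs A: pose=(-1,-6,S) → sL=40/101, sR=200/557, mL=40/101, mR=-200/557
obs B: pose=(-3,-5,N) → sL=25/64, sR=50/113, mL=25/64, mR=-50/113
sensor matrix S = [[40/101, 200/557], [25/64, 50/113]]; det S = 1778875/50856328
solve [mL_A; mL_B] = S·[w00; w01] and [mR_A; mR_B] = S·[w10; w11]:
  w00 = 1, w01 = 0, w10 = 0, w11 = -1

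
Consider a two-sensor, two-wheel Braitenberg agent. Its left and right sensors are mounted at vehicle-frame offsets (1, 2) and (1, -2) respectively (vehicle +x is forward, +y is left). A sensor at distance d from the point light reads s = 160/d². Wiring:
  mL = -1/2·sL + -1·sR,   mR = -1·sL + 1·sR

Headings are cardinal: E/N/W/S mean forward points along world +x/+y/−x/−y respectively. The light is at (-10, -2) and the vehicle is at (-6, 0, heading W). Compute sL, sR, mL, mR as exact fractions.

left sensor world pos  = (-7, -2); dL² = 9
right sensor world pos = (-7, 2); dR² = 25
sL = 160/9 = 160/9
sR = 160/25 = 32/5
mL = -1/2·sL + -1·sR = -688/45
mR = -1·sL + 1·sR = -512/45

160/9 32/5 -688/45 -512/45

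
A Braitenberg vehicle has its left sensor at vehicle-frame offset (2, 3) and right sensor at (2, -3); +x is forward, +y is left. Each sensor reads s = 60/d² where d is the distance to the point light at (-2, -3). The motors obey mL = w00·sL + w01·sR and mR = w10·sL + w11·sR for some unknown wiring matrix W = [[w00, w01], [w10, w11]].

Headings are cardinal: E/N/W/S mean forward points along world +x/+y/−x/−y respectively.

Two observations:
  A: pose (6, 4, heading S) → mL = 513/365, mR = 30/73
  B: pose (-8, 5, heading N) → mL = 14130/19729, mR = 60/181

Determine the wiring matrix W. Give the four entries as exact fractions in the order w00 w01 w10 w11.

obs A: pose=(6,4,S) → sL=30/73, sR=6/5, mL=513/365, mR=30/73
obs B: pose=(-8,5,N) → sL=60/181, sR=60/109, mL=14130/19729, mR=60/181
sensor matrix S = [[30/73, 6/5], [60/181, 60/109]]; det S = -247104/1440217
solve [mL_A; mL_B] = S·[w00; w01] and [mR_A; mR_B] = S·[w10; w11]:
  w00 = 1/2, w01 = 1, w10 = 1, w11 = 0

1/2 1 1 0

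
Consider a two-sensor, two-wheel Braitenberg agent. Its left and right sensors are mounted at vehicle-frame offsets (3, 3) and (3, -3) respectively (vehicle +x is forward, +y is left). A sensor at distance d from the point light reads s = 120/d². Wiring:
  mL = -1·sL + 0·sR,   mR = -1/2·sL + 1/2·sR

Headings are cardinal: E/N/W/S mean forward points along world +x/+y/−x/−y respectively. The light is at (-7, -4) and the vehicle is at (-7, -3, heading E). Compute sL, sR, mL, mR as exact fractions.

left sensor world pos  = (-4, 0); dL² = 25
right sensor world pos = (-4, -6); dR² = 13
sL = 120/25 = 24/5
sR = 120/13 = 120/13
mL = -1·sL + 0·sR = -24/5
mR = -1/2·sL + 1/2·sR = 144/65

24/5 120/13 -24/5 144/65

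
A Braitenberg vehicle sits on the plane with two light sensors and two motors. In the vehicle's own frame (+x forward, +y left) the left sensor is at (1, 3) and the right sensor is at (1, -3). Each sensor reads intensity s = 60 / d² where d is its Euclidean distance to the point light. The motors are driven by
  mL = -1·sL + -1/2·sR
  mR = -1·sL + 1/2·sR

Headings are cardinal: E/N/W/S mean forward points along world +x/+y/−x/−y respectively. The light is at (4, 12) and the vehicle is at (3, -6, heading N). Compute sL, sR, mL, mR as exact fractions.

12/61 60/293 -5346/17873 -1686/17873

left sensor world pos  = (0, -5); dL² = 305
right sensor world pos = (6, -5); dR² = 293
sL = 60/305 = 12/61
sR = 60/293 = 60/293
mL = -1·sL + -1/2·sR = -5346/17873
mR = -1·sL + 1/2·sR = -1686/17873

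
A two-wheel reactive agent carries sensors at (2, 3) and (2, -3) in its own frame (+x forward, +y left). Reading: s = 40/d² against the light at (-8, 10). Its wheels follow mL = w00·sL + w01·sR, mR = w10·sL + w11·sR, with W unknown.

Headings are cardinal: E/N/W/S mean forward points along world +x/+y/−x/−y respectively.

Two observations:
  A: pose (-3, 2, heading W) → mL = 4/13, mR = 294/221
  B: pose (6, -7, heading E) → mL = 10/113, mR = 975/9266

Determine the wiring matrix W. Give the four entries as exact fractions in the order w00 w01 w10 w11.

1 0 1/2 1

obs A: pose=(-3,2,W) → sL=4/13, sR=20/17, mL=4/13, mR=294/221
obs B: pose=(6,-7,E) → sL=10/113, sR=5/82, mL=10/113, mR=975/9266
sensor matrix S = [[4/13, 20/17], [10/113, 5/82]]; det S = -87390/1023893
solve [mL_A; mL_B] = S·[w00; w01] and [mR_A; mR_B] = S·[w10; w11]:
  w00 = 1, w01 = 0, w10 = 1/2, w11 = 1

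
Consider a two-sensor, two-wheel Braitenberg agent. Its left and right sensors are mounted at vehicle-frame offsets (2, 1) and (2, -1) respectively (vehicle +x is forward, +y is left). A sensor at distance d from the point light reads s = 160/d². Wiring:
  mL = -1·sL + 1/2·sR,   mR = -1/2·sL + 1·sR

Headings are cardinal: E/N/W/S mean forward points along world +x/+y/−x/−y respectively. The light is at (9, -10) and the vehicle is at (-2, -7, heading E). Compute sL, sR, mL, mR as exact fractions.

left sensor world pos  = (0, -6); dL² = 97
right sensor world pos = (0, -8); dR² = 85
sL = 160/97 = 160/97
sR = 160/85 = 32/17
mL = -1·sL + 1/2·sR = -1168/1649
mR = -1/2·sL + 1·sR = 1744/1649

160/97 32/17 -1168/1649 1744/1649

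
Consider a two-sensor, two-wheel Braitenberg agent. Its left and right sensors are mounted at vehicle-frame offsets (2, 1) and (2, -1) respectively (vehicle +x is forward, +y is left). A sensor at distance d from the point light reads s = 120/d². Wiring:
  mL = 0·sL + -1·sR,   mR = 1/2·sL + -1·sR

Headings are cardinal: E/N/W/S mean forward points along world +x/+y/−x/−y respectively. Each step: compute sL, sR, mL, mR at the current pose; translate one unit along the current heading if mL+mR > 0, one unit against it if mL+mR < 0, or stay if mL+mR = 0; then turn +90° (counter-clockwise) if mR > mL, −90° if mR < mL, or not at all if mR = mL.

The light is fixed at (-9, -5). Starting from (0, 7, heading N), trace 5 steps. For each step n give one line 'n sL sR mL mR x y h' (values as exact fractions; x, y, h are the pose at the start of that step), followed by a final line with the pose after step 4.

n=0: pose=(0,7,N); sL=6/13, sR=15/37; mL=-15/37, mR=-84/481; mL+mR=-279/481 → advance -1; mR−mL=3/13 → turn +1·90°
n=1: pose=(0,6,W); sL=120/149, sR=120/193; mL=-120/193, mR=-6300/28757; mL+mR=-24180/28757 → advance -1; mR−mL=60/149 → turn +1·90°
n=2: pose=(1,6,S); sL=60/101, sR=20/27; mL=-20/27, mR=-1210/2727; mL+mR=-3230/2727 → advance -1; mR−mL=30/101 → turn +1·90°
n=3: pose=(1,7,E); sL=120/313, sR=24/53; mL=-24/53, mR=-4332/16589; mL+mR=-11844/16589 → advance -1; mR−mL=60/313 → turn +1·90°
n=4: pose=(0,7,N); sL=6/13, sR=15/37; mL=-15/37, mR=-84/481; mL+mR=-279/481 → advance -1; mR−mL=3/13 → turn +1·90°

0 6/13 15/37 -15/37 -84/481 0 7 N
1 120/149 120/193 -120/193 -6300/28757 0 6 W
2 60/101 20/27 -20/27 -1210/2727 1 6 S
3 120/313 24/53 -24/53 -4332/16589 1 7 E
4 6/13 15/37 -15/37 -84/481 0 7 N
final 0 6 W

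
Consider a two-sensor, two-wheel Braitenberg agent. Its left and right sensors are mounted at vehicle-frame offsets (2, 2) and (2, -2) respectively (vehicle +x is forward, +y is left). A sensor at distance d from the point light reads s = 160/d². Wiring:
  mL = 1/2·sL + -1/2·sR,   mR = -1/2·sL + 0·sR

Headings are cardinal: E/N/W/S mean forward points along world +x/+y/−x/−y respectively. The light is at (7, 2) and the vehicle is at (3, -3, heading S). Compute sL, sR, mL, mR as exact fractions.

160/53 32/17 512/901 -80/53

left sensor world pos  = (5, -5); dL² = 53
right sensor world pos = (1, -5); dR² = 85
sL = 160/53 = 160/53
sR = 160/85 = 32/17
mL = 1/2·sL + -1/2·sR = 512/901
mR = -1/2·sL + 0·sR = -80/53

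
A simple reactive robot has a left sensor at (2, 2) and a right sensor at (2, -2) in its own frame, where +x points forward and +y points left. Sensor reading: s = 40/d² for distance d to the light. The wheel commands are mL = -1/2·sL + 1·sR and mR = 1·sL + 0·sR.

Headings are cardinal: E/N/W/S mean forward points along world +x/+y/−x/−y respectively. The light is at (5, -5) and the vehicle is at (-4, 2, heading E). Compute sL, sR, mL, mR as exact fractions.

4/13 20/37 186/481 4/13

left sensor world pos  = (-2, 4); dL² = 130
right sensor world pos = (-2, 0); dR² = 74
sL = 40/130 = 4/13
sR = 40/74 = 20/37
mL = -1/2·sL + 1·sR = 186/481
mR = 1·sL + 0·sR = 4/13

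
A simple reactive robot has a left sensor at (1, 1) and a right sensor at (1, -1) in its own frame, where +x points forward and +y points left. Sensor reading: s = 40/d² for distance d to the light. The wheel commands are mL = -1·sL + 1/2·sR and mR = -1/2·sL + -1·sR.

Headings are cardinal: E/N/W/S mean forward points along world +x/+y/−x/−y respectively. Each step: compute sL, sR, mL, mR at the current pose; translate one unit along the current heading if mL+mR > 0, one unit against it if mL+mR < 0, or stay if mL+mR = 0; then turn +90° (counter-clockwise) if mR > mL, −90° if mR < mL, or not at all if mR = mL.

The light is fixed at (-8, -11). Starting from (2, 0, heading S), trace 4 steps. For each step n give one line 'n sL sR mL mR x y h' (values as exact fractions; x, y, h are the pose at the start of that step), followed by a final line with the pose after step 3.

0 40/221 40/181 -2820/40001 -12460/40001 2 0 S
1 20/101 4/25 -298/2525 -654/2525 2 1 W
2 40/269 40/313 -7140/84197 -17020/84197 3 1 N
3 5/36 10/61 -125/2196 -1025/4392 3 0 E
final 2 0 S

n=0: pose=(2,0,S); sL=40/221, sR=40/181; mL=-2820/40001, mR=-12460/40001; mL+mR=-15280/40001 → advance -1; mR−mL=-9640/40001 → turn -1·90°
n=1: pose=(2,1,W); sL=20/101, sR=4/25; mL=-298/2525, mR=-654/2525; mL+mR=-952/2525 → advance -1; mR−mL=-356/2525 → turn -1·90°
n=2: pose=(3,1,N); sL=40/269, sR=40/313; mL=-7140/84197, mR=-17020/84197; mL+mR=-24160/84197 → advance -1; mR−mL=-9880/84197 → turn -1·90°
n=3: pose=(3,0,E); sL=5/36, sR=10/61; mL=-125/2196, mR=-1025/4392; mL+mR=-425/1464 → advance -1; mR−mL=-775/4392 → turn -1·90°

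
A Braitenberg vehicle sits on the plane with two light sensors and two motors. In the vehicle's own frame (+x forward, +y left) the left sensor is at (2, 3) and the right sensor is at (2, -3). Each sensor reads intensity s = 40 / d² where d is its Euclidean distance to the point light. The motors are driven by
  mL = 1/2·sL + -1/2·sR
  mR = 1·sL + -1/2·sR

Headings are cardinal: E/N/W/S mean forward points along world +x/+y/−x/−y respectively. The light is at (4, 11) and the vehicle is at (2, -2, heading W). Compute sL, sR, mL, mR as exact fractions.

5/34 10/29 -195/1972 -25/986

left sensor world pos  = (0, -5); dL² = 272
right sensor world pos = (0, 1); dR² = 116
sL = 40/272 = 5/34
sR = 40/116 = 10/29
mL = 1/2·sL + -1/2·sR = -195/1972
mR = 1·sL + -1/2·sR = -25/986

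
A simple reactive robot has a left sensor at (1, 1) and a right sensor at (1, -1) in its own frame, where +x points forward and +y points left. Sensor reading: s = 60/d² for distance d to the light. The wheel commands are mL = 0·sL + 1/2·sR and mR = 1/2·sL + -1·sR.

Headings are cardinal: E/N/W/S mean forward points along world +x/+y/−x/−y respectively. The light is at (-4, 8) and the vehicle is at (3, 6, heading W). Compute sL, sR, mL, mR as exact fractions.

left sensor world pos  = (2, 5); dL² = 45
right sensor world pos = (2, 7); dR² = 37
sL = 60/45 = 4/3
sR = 60/37 = 60/37
mL = 0·sL + 1/2·sR = 30/37
mR = 1/2·sL + -1·sR = -106/111

4/3 60/37 30/37 -106/111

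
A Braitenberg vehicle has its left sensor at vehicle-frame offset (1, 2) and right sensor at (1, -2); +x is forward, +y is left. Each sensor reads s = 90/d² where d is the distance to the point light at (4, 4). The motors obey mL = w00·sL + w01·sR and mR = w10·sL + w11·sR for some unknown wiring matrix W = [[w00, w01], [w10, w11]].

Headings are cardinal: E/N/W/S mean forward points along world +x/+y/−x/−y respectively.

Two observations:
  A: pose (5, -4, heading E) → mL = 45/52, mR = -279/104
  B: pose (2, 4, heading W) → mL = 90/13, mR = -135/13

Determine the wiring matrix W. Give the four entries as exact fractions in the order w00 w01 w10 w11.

obs A: pose=(5,-4,E) → sL=9/4, sR=45/52, mL=45/52, mR=-279/104
obs B: pose=(2,4,W) → sL=90/13, sR=90/13, mL=90/13, mR=-135/13
sensor matrix S = [[9/4, 45/52], [90/13, 90/13]]; det S = 1620/169
solve [mL_A; mL_B] = S·[w00; w01] and [mR_A; mR_B] = S·[w10; w11]:
  w00 = 0, w01 = 1, w10 = -1, w11 = -1/2

0 1 -1 -1/2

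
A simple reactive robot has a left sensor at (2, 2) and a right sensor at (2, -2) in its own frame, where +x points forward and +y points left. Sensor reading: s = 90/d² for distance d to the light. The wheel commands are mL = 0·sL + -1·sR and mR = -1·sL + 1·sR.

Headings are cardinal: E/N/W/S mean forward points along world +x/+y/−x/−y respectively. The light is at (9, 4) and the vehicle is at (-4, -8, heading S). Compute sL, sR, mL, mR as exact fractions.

90/317 90/421 -90/421 -9360/133457

left sensor world pos  = (-2, -10); dL² = 317
right sensor world pos = (-6, -10); dR² = 421
sL = 90/317 = 90/317
sR = 90/421 = 90/421
mL = 0·sL + -1·sR = -90/421
mR = -1·sL + 1·sR = -9360/133457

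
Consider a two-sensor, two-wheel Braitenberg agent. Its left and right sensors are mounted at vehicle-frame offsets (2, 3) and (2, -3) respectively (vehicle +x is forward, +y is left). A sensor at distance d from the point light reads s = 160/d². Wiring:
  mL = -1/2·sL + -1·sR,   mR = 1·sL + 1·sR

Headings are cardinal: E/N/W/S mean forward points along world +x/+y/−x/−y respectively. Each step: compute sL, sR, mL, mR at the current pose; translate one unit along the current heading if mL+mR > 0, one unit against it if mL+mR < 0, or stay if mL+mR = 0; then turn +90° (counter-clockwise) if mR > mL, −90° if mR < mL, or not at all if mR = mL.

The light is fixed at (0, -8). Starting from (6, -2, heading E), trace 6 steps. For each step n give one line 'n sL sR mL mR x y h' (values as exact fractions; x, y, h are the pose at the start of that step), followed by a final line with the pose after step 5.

0 32/29 160/73 -5808/2117 6976/2117 6 -2 E
1 2 40/41 -81/41 122/41 7 -2 N
2 160/41 32/25 -3312/1025 5312/1025 7 -1 W
3 80/53 80/17 -4920/901 5600/901 6 -1 S
4 32/29 160/73 -5808/2117 6976/2117 6 -2 E
5 2 40/41 -81/41 122/41 7 -2 N
final 7 -1 W

n=0: pose=(6,-2,E); sL=32/29, sR=160/73; mL=-5808/2117, mR=6976/2117; mL+mR=16/29 → advance +1; mR−mL=12784/2117 → turn +1·90°
n=1: pose=(7,-2,N); sL=2, sR=40/41; mL=-81/41, mR=122/41; mL+mR=1 → advance +1; mR−mL=203/41 → turn +1·90°
n=2: pose=(7,-1,W); sL=160/41, sR=32/25; mL=-3312/1025, mR=5312/1025; mL+mR=80/41 → advance +1; mR−mL=8624/1025 → turn +1·90°
n=3: pose=(6,-1,S); sL=80/53, sR=80/17; mL=-4920/901, mR=5600/901; mL+mR=40/53 → advance +1; mR−mL=10520/901 → turn +1·90°
n=4: pose=(6,-2,E); sL=32/29, sR=160/73; mL=-5808/2117, mR=6976/2117; mL+mR=16/29 → advance +1; mR−mL=12784/2117 → turn +1·90°
n=5: pose=(7,-2,N); sL=2, sR=40/41; mL=-81/41, mR=122/41; mL+mR=1 → advance +1; mR−mL=203/41 → turn +1·90°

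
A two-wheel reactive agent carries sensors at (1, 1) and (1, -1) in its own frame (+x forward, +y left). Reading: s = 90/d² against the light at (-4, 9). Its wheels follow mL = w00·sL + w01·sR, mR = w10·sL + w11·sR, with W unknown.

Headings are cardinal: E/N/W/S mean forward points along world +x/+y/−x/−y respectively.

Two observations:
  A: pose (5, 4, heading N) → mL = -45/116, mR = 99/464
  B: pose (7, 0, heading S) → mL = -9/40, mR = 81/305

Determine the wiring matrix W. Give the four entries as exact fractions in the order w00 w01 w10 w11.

obs A: pose=(5,4,N) → sL=9/8, sR=45/58, mL=-45/116, mR=99/464
obs B: pose=(7,0,S) → sL=45/122, sR=9/20, mL=-9/40, mR=81/305
sensor matrix S = [[9/8, 45/58], [45/122, 9/20]]; det S = 62289/283040
solve [mL_A; mL_B] = S·[w00; w01] and [mR_A; mR_B] = S·[w10; w11]:
  w00 = 0, w01 = -1/2, w10 = -1/2, w11 = 1

0 -1/2 -1/2 1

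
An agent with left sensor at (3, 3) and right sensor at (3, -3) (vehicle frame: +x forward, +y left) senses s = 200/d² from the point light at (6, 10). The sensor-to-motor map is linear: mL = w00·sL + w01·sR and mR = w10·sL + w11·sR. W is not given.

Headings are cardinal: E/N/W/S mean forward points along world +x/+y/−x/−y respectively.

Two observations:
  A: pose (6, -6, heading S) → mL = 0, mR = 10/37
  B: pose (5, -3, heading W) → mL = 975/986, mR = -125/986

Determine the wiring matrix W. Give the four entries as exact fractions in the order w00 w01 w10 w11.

-1 1 1 -1/2

obs A: pose=(6,-6,S) → sL=20/37, sR=20/37, mL=0, mR=10/37
obs B: pose=(5,-3,W) → sL=25/34, sR=50/29, mL=975/986, mR=-125/986
sensor matrix S = [[20/37, 20/37], [25/34, 50/29]]; det S = 9750/18241
solve [mL_A; mL_B] = S·[w00; w01] and [mR_A; mR_B] = S·[w10; w11]:
  w00 = -1, w01 = 1, w10 = 1, w11 = -1/2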